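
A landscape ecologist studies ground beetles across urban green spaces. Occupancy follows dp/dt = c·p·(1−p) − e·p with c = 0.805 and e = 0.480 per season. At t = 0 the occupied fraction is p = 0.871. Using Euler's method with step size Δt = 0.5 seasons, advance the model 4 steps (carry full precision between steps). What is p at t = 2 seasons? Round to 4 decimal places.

Update rule: p ← p + [c·p·(1−p) − e·p]·Δt with Δt = 0.5.
step 1: Δp = -0.16382, p = 0.70718
step 2: Δp = -0.08638, p = 0.62081
step 3: Δp = -0.05424, p = 0.56656
step 4: Δp = -0.03713, p = 0.52943

0.5294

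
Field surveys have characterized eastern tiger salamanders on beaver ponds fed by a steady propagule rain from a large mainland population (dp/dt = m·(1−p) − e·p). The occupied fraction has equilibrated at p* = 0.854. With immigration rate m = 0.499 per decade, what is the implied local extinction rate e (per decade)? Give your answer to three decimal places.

At equilibrium m(1−p*) = e·p*, so e = m(1−p*)/p*.
e = 0.499 × 0.1460 / 0.854 = 0.0853.

0.085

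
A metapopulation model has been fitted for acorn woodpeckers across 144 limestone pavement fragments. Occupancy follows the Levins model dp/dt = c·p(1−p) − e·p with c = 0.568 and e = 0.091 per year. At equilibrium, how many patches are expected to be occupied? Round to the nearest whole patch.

121

p* = 1 − e/c = 1 − 0.091/0.568 = 0.8398.
Expected occupied patches = N × p* = 144 × 0.8398 = 120.93 ≈ 121.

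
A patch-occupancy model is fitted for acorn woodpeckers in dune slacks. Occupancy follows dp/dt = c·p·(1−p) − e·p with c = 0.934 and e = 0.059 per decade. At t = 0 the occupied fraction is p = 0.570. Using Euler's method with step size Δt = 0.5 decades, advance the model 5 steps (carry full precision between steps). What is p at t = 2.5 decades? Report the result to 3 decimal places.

Update rule: p ← p + [c·p·(1−p) − e·p]·Δt with Δt = 0.5.
p: 0.57000 → 0.66765  (Δp = +0.09765)
p: 0.66765 → 0.75158  (Δp = +0.08393)
p: 0.75158 → 0.81660  (Δp = +0.06502)
p: 0.81660 → 0.86245  (Δp = +0.04585)
p: 0.86245 → 0.89241  (Δp = +0.02996)

0.892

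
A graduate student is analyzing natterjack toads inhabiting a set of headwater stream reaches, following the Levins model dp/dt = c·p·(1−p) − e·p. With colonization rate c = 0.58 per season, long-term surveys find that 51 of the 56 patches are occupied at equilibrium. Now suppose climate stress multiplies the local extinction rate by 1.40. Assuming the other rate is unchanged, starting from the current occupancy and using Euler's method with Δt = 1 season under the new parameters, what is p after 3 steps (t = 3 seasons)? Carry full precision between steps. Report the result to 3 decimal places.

Observed p* = 51/56 = 0.91071.
Balance c(1−p*) = e gives e = 0.58×(1 − 0.91071) = 0.05179.
Starting from p₀ = 0.91071; update p ← p + (dp/dt)·Δt with the new parameters.
p: 0.91071 → 0.89185  (Δp = -0.01886)
p: 0.89185 → 0.88313  (Δp = -0.00872)
p: 0.88313 → 0.87897  (Δp = -0.00417)

0.879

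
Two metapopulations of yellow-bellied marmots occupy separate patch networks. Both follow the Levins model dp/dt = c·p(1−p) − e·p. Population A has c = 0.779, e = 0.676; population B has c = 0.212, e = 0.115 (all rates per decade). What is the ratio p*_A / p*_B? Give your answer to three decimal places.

0.289

A: p*_A = 1 − 0.676/0.779 = 0.1322.
B: p*_B = 1 − 0.115/0.212 = 0.4575.
p*_A / p*_B = 0.1322/0.4575 = 0.2890.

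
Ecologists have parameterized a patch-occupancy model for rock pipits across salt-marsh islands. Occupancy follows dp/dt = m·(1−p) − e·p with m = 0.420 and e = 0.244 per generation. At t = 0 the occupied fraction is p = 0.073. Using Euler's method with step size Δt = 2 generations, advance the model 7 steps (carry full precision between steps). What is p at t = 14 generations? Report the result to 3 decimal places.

Update rule: p ← p + [m·(1−p) − e·p]·Δt with Δt = 2.
p: 0.07300 → 0.81606  (Δp = +0.74306)
p: 0.81606 → 0.57233  (Δp = -0.24372)
p: 0.57233 → 0.65227  (Δp = +0.07994)
p: 0.65227 → 0.62605  (Δp = -0.02622)
p: 0.62605 → 0.63465  (Δp = +0.00860)
p: 0.63465 → 0.63183  (Δp = -0.00282)
p: 0.63183 → 0.63276  (Δp = +0.00093)

0.633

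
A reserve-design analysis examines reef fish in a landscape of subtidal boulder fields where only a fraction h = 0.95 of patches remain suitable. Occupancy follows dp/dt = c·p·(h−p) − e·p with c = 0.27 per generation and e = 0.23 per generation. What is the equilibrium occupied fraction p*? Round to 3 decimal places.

0.098

Setting dp/dt = 0 and dividing by p* gives c·(h−p*) = e.
So p* = h − e/c = 0.95 − 0.23/0.27 = 0.95 − 0.8519 = 0.0981.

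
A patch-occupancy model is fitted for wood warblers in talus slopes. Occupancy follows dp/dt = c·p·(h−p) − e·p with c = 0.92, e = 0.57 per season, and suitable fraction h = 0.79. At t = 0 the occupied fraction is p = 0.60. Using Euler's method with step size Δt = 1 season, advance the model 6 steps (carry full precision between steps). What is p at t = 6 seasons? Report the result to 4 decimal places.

Update rule: p ← p + [c·p·(h−p) − e·p]·Δt with Δt = 1.
step 1: Δp = -0.23712, p = 0.36288
step 2: Δp = -0.06425, p = 0.29863
step 3: Δp = -0.03522, p = 0.26341
step 4: Δp = -0.02253, p = 0.24088
step 5: Δp = -0.01561, p = 0.22527
step 6: Δp = -0.01136, p = 0.21390

0.2139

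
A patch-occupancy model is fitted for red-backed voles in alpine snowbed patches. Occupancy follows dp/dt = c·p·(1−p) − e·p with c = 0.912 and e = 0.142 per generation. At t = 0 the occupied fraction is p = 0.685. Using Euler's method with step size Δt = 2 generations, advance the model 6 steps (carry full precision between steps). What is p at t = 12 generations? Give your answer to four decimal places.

0.8423

Update rule: p ← p + [c·p·(1−p) − e·p]·Δt with Δt = 2.
p: 0.68500 → 0.88403  (Δp = +0.19903)
p: 0.88403 → 0.81996  (Δp = -0.06407)
p: 0.81996 → 0.85636  (Δp = +0.03640)
p: 0.85636 → 0.83752  (Δp = -0.01884)
p: 0.83752 → 0.84787  (Δp = +0.01036)
p: 0.84787 → 0.84234  (Δp = -0.00553)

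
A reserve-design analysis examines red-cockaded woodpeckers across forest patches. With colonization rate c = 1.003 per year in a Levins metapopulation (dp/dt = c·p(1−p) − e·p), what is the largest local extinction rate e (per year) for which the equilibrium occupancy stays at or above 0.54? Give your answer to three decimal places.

0.461

1 − e/c ≥ 0.54 ⇒ e ≤ c(1 − 0.54) = 1.003 × 0.4600.
e_max = 0.4614.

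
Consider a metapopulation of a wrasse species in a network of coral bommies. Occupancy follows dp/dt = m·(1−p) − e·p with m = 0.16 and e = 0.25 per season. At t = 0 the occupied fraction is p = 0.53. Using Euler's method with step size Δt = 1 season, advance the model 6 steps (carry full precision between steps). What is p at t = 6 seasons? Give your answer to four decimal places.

Update rule: p ← p + [m·(1−p) − e·p]·Δt with Δt = 1.
p: 0.53000 → 0.47270  (Δp = -0.05730)
p: 0.47270 → 0.43889  (Δp = -0.03381)
p: 0.43889 → 0.41895  (Δp = -0.01995)
p: 0.41895 → 0.40718  (Δp = -0.01177)
p: 0.40718 → 0.40024  (Δp = -0.00694)
p: 0.40024 → 0.39614  (Δp = -0.00410)

0.3961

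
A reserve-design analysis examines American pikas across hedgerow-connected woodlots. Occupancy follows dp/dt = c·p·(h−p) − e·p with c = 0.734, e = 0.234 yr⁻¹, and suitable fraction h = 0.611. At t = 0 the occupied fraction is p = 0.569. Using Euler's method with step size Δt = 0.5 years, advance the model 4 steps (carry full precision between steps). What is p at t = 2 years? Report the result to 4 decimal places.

Update rule: p ← p + [c·p·(h−p) − e·p]·Δt with Δt = 0.5.
step 1: Δp = -0.05780, p = 0.51120
step 2: Δp = -0.04109, p = 0.47011
step 3: Δp = -0.03070, p = 0.43942
step 4: Δp = -0.02374, p = 0.41567

0.4157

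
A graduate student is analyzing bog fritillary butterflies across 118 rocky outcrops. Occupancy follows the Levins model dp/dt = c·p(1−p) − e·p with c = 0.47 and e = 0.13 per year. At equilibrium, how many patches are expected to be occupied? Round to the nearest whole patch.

85

p* = 1 − e/c = 1 − 0.13/0.47 = 0.7234.
Expected occupied patches = N × p* = 118 × 0.7234 = 85.36 ≈ 85.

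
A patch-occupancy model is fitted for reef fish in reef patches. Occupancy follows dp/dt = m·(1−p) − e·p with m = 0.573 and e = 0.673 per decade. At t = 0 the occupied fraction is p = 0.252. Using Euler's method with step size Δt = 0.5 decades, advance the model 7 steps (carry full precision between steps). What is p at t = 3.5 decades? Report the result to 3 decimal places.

0.460

Update rule: p ← p + [m·(1−p) − e·p]·Δt with Δt = 0.5.
t = 0.5: p = 0.25200 + (+0.12950) = 0.38150
t = 1: p = 0.38150 + (+0.04882) = 0.43033
t = 1.5: p = 0.43033 + (+0.01841) = 0.44873
t = 2: p = 0.44873 + (+0.00694) = 0.45567
t = 2.5: p = 0.45567 + (+0.00262) = 0.45829
t = 3: p = 0.45829 + (+0.00099) = 0.45927
t = 3.5: p = 0.45927 + (+0.00037) = 0.45965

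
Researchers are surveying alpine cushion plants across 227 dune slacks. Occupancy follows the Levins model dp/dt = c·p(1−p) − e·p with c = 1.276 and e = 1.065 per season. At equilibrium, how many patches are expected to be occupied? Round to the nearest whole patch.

p* = 1 − e/c = 1 − 1.065/1.276 = 0.1654.
Expected occupied patches = N × p* = 227 × 0.1654 = 37.54 ≈ 38.

38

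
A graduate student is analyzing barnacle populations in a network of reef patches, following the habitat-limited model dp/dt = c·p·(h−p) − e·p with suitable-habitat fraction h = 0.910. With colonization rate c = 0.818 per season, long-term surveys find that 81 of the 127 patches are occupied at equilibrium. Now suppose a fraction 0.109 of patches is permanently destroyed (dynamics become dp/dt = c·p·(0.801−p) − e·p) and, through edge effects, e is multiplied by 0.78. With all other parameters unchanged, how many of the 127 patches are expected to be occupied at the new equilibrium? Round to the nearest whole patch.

75

Observed p* = 81/127 = 0.63780.
Balance c(h−p*) = e gives e = 0.818×(0.91 − 0.63780) = 0.22266.
New p* = 0.801 − e/c = 0.801 − 0.17367/0.81800 = 0.58869.
Expected occupied = 127 × 0.58869 = 74.76 ≈ 75.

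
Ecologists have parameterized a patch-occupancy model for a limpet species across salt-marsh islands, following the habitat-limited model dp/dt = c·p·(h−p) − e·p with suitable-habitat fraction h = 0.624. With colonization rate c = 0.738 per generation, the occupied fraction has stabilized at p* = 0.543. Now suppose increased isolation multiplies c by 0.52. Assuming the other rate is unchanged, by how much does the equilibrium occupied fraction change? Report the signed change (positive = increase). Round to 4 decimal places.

Balance c(h−p*) = e gives e = 0.738×(0.624 − 0.54300) = 0.05978.
New p* = 0.624 − e/c = 0.624 − 0.05978/0.38376 = 0.46823.
Δp* = 0.46823 − 0.54300 = -0.07477.

-0.0748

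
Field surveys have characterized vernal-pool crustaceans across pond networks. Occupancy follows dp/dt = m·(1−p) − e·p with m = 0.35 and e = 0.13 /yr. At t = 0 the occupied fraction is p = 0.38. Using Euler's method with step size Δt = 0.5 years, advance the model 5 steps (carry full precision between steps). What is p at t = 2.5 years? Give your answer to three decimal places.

0.641

Update rule: p ← p + [m·(1−p) − e·p]·Δt with Δt = 0.5.
p: 0.38000 → 0.46380  (Δp = +0.08380)
p: 0.46380 → 0.52749  (Δp = +0.06369)
p: 0.52749 → 0.57589  (Δp = +0.04840)
p: 0.57589 → 0.61268  (Δp = +0.03679)
p: 0.61268 → 0.64063  (Δp = +0.02796)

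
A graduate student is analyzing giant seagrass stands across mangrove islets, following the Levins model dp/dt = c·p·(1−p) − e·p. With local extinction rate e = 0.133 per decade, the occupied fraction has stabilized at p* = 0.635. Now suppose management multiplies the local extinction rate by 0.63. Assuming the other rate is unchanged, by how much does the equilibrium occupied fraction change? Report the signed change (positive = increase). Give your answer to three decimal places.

Balance c(1−p*) = e gives c = e/(1 − 0.63500) = 0.133/0.36500 = 0.36438.
New p* = 1 − e/c = 1 − 0.08379/0.36438 = 0.77005.
Δp* = 0.77005 − 0.63500 = +0.13505.

0.135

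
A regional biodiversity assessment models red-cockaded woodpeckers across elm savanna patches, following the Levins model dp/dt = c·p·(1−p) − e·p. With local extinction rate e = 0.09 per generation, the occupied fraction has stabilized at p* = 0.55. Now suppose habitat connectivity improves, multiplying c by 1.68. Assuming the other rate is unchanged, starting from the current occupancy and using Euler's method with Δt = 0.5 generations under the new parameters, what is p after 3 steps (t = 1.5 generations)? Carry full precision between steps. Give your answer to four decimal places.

0.5972

Balance c(1−p*) = e gives c = e/(1 − 0.55000) = 0.09/0.45000 = 0.20000.
Starting from p₀ = 0.55000; update p ← p + (dp/dt)·Δt with the new parameters.
step 1: Δp = +0.01683, p = 0.56683
step 2: Δp = +0.01574, p = 0.58257
step 3: Δp = +0.01464, p = 0.59721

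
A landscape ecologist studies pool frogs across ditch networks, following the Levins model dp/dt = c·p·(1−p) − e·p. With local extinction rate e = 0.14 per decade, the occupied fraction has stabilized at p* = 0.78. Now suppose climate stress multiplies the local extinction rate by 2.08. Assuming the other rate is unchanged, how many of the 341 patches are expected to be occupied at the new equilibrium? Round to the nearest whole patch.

Balance c(1−p*) = e gives c = e/(1 − 0.78000) = 0.14/0.22000 = 0.63636.
New p* = 1 − e/c = 1 − 0.29120/0.63636 = 0.54240.
Expected occupied = 341 × 0.54240 = 184.96 ≈ 185.

185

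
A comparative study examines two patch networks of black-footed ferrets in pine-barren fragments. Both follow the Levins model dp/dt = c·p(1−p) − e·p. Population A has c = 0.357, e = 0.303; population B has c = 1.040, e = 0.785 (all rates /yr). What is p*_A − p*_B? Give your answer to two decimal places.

-0.09

A: p*_A = 1 − 0.303/0.357 = 0.1513.
B: p*_B = 1 − 0.785/1.040 = 0.2452.
p*_A − p*_B = 0.1513 − 0.2452 = -0.0939.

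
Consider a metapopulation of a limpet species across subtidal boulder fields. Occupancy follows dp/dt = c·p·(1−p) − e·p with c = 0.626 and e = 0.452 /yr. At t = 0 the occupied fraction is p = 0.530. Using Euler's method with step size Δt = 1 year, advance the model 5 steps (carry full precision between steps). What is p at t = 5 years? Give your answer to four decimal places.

Update rule: p ← p + [c·p·(1−p) − e·p]·Δt with Δt = 1.
p: 0.53000 → 0.44638  (Δp = -0.08362)
p: 0.44638 → 0.39931  (Δp = -0.04706)
p: 0.39931 → 0.36898  (Δp = -0.03034)
p: 0.36898 → 0.34795  (Δp = -0.02102)
p: 0.34795 → 0.33271  (Δp = -0.01525)

0.3327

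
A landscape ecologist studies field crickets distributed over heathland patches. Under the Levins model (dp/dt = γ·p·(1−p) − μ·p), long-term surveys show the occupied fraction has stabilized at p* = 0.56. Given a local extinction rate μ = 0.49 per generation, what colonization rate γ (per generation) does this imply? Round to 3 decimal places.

At equilibrium γ(1−p*) = μ, so γ = μ/(1−p*).
γ = 0.49/(1 − 0.56) = 0.49/0.4400 = 1.1136.

1.114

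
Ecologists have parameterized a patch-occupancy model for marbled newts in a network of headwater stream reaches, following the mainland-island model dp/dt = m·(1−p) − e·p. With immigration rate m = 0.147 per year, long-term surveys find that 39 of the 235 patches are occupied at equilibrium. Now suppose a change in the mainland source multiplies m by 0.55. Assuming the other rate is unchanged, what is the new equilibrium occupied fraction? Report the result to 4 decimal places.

Observed p* = 39/235 = 0.16596.
Balance m(1−p*) = e·p* gives e = m(1−p*)/p* = 0.147×0.83404/0.16596 = 0.73876.
New p* = m/(m+e) = 0.08085/(0.08085+0.73876) = 0.09864.

0.0986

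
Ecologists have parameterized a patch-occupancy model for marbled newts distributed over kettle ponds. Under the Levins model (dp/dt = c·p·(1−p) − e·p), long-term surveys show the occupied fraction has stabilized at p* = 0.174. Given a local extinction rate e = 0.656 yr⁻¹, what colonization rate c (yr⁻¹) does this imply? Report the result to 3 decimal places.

0.794

At equilibrium c(1−p*) = e, so c = e/(1−p*).
c = 0.656/(1 − 0.174) = 0.656/0.8260 = 0.7942.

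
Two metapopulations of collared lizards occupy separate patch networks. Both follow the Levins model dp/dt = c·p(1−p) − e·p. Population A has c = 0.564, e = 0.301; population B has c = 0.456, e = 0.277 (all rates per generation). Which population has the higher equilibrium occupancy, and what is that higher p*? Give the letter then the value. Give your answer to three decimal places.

A, 0.466

A: p*_A = 1 − 0.301/0.564 = 0.4663.
B: p*_B = 1 − 0.277/0.456 = 0.3925.
A is higher at 0.4663.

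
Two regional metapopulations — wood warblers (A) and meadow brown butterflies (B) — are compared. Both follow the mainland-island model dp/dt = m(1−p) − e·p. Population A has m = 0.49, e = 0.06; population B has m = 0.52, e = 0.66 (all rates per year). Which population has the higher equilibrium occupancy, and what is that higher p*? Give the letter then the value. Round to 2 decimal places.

A: p*_A = m/(m+e) = 0.49/0.5500 = 0.8909.
B: p*_B = 0.52/1.1800 = 0.4407.
A is higher at 0.8909.

A, 0.89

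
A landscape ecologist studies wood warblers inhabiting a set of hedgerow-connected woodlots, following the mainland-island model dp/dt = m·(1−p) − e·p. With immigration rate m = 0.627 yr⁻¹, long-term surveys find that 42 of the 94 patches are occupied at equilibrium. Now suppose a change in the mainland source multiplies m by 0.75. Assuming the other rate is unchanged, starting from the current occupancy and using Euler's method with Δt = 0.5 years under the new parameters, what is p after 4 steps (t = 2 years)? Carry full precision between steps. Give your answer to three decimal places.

Observed p* = 42/94 = 0.44681.
Balance m(1−p*) = e·p* gives e = m(1−p*)/p* = 0.627×0.55319/0.44681 = 0.77629.
Starting from p₀ = 0.44681; update p ← p + (dp/dt)·Δt with the new parameters.
step 1: Δp = -0.04336, p = 0.40345
step 2: Δp = -0.01633, p = 0.38712
step 3: Δp = -0.00615, p = 0.38096
step 4: Δp = -0.00232, p = 0.37865

0.379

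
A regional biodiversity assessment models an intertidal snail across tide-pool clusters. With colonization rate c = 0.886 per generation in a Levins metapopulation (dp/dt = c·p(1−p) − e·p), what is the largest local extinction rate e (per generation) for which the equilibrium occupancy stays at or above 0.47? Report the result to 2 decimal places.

0.47

1 − e/c ≥ 0.47 ⇒ e ≤ c(1 − 0.47) = 0.886 × 0.5300.
e_max = 0.4696.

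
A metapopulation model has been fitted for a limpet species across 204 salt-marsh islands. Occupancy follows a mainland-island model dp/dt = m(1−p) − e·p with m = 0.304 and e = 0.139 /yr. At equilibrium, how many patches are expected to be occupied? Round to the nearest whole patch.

p* = m/(m+e) = 0.304/0.4430 = 0.6862.
Expected occupied patches = N × p* = 204 × 0.6862 = 139.99 ≈ 140.

140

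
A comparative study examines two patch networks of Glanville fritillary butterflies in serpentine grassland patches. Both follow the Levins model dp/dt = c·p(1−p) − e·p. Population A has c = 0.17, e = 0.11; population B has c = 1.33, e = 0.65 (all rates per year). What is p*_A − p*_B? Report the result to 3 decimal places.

A: p*_A = 1 − 0.11/0.17 = 0.3529.
B: p*_B = 1 − 0.65/1.33 = 0.5113.
p*_A − p*_B = 0.3529 − 0.5113 = -0.1583.

-0.158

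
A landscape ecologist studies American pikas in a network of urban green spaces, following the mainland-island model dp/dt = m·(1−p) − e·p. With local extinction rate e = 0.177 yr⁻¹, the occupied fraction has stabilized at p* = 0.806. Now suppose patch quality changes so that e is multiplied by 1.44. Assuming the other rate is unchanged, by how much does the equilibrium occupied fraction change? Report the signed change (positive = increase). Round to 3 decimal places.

-0.063

Balance m(1−p*) = e·p* gives m = e·p*/(1−p*) = 0.177×0.80600/0.19400 = 0.73537.
New p* = m/(m+e) = 0.73537/(0.73537+0.25488) = 0.74261.
Δp* = 0.74261 − 0.80600 = -0.06339.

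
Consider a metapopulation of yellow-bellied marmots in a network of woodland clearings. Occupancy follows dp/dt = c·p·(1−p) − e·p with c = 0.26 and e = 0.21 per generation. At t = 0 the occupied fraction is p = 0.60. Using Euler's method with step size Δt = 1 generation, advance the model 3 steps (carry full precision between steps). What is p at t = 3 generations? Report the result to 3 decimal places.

0.451

Update rule: p ← p + [c·p·(1−p) − e·p]·Δt with Δt = 1.
t = 1: p = 0.60000 + (-0.06360) = 0.53640
t = 2: p = 0.53640 + (-0.04799) = 0.48841
t = 3: p = 0.48841 + (-0.03760) = 0.45081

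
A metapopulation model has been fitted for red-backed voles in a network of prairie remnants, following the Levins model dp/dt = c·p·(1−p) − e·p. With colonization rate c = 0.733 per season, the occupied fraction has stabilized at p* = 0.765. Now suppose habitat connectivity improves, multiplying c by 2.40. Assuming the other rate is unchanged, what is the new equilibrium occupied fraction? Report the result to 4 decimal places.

Balance c(1−p*) = e gives e = 0.733×(1 − 0.76500) = 0.17225.
New p* = 1 − e/c = 1 − 0.17225/1.75920 = 0.90209.

0.9021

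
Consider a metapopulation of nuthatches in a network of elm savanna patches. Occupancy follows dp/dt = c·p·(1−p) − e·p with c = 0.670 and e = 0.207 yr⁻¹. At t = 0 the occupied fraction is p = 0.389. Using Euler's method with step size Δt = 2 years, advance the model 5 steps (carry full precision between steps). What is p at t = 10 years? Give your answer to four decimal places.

0.6910

Update rule: p ← p + [c·p·(1−p) − e·p]·Δt with Δt = 2.
  1  |  dp/dt·Δt = +0.157444  |  p_1 = 0.546444
  2  |  dp/dt·Δt = +0.105882  |  p_2 = 0.652326
  3  |  dp/dt·Δt = +0.033845  |  p_3 = 0.686171
  4  |  dp/dt·Δt = +0.004482  |  p_4 = 0.690652
  5  |  dp/dt·Δt = +0.000363  |  p_5 = 0.691016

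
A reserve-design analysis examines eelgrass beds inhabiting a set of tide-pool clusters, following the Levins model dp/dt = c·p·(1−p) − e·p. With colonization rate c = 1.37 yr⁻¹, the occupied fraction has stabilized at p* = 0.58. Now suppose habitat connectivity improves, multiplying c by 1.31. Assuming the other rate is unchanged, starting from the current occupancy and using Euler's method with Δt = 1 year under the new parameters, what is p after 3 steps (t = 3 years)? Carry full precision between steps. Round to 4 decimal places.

Balance c(1−p*) = e gives e = 1.37×(1 − 0.58000) = 0.57540.
Starting from p₀ = 0.58000; update p ← p + (dp/dt)·Δt with the new parameters.
t = 1: p = 0.58000 + (+0.10346) = 0.68346
t = 2: p = 0.68346 + (-0.00499) = 0.67847
t = 3: p = 0.67847 + (+0.00112) = 0.67959

0.6796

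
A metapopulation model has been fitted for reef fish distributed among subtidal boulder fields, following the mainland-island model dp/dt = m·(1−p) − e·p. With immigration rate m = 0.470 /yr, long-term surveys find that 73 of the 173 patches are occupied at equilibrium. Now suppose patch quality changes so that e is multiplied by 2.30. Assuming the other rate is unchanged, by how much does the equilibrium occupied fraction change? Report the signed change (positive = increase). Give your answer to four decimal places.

-0.1810

Observed p* = 73/173 = 0.42197.
Balance m(1−p*) = e·p* gives e = m(1−p*)/p* = 0.470×0.57803/0.42197 = 0.64382.
New p* = m/(m+e) = 0.47000/(0.47000+1.48079) = 0.24093.
Δp* = 0.24093 − 0.42197 = -0.18104.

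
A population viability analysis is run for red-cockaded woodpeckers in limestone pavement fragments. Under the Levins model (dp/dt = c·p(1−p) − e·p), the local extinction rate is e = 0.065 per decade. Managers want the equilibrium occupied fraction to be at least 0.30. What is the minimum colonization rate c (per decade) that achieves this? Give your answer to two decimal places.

p* = 1 − e/c ≥ 0.30 requires e/c ≤ 0.7000, i.e. c ≥ e/0.7000.
c_min = 0.065/0.7000 = 0.0929.

0.09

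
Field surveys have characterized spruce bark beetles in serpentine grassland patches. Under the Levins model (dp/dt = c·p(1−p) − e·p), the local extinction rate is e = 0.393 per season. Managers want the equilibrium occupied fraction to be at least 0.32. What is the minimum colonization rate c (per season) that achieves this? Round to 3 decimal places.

0.578

p* = 1 − e/c ≥ 0.32 requires e/c ≤ 0.6800, i.e. c ≥ e/0.6800.
c_min = 0.393/0.6800 = 0.5779.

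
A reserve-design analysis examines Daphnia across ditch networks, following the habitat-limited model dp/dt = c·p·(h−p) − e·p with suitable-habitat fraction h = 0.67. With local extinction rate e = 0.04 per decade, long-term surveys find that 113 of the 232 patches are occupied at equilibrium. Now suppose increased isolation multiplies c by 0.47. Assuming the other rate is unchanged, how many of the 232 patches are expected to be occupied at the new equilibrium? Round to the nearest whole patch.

65

Observed p* = 113/232 = 0.48707.
Balance c(h−p*) = e gives c = e/(0.67 − 0.48707) = 0.04/0.18293 = 0.21866.
New p* = 0.67 − e/c = 0.67 − 0.04000/0.10277 = 0.28078.
Expected occupied = 232 × 0.28078 = 65.14 ≈ 65.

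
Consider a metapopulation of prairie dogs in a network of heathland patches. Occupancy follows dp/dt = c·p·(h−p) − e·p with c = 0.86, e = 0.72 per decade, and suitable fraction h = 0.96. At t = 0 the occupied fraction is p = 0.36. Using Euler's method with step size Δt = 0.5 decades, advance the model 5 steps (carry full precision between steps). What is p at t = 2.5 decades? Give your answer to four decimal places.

Update rule: p ← p + [c·p·(h−p) − e·p]·Δt with Δt = 0.5.
step 1: Δp = -0.03672, p = 0.32328
step 2: Δp = -0.02787, p = 0.29541
step 3: Δp = -0.02193, p = 0.27348
step 4: Δp = -0.01772, p = 0.25576
step 5: Δp = -0.01462, p = 0.24114

0.2411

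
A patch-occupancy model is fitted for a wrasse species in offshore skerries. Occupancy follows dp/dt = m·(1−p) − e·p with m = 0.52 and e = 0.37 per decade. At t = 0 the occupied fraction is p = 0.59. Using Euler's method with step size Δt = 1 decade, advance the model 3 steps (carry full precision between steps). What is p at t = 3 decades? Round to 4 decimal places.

Update rule: p ← p + [m·(1−p) − e·p]·Δt with Δt = 1.
p: 0.59000 → 0.58490  (Δp = -0.00510)
p: 0.58490 → 0.58434  (Δp = -0.00056)
p: 0.58434 → 0.58428  (Δp = -0.00006)

0.5843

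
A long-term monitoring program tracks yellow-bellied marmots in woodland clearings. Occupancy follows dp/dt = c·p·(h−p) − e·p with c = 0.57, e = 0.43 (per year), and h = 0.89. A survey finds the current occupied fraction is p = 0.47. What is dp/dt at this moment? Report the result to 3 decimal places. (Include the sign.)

-0.090

Colonization term: c·p·(h−p) = 0.57×0.47×0.4200 = 0.11252.
Extinction term: e·p = 0.20210.
dp/dt = 0.11252 − 0.20210 = -0.08958.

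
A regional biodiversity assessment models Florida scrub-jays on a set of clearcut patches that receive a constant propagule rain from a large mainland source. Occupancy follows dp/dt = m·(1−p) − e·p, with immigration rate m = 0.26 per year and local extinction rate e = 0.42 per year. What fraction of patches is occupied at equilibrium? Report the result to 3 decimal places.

0.382

At equilibrium the propagule rain into empty patches balances local extinction: m(1−p*) = e·p*.
p* = m/(m+e) = 0.26/(0.26+0.42) = 0.26/0.6800 = 0.3824.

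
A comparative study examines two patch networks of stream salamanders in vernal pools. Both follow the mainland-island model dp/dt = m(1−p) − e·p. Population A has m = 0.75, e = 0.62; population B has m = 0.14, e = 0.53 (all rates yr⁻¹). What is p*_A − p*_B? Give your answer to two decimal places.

A: p*_A = m/(m+e) = 0.75/1.3700 = 0.5474.
B: p*_B = 0.14/0.6700 = 0.2090.
p*_A − p*_B = 0.5474 − 0.2090 = 0.3385.

0.34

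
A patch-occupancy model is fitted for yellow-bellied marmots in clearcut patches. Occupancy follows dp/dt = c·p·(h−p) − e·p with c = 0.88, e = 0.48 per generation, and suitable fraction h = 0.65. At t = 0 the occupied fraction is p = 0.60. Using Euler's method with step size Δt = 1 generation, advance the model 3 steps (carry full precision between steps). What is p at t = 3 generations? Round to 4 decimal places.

Update rule: p ← p + [c·p·(h−p) − e·p]·Δt with Δt = 1.
t = 1: p = 0.60000 + (-0.26160) = 0.33840
t = 2: p = 0.33840 + (-0.06964) = 0.26876
t = 3: p = 0.26876 + (-0.03884) = 0.22992

0.2299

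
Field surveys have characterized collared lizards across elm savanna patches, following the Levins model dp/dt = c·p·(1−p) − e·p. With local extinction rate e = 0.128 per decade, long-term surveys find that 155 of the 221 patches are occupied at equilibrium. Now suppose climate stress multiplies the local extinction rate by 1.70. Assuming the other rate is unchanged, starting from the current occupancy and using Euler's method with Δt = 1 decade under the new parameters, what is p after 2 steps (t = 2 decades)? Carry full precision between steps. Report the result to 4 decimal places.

Observed p* = 155/221 = 0.70136.
Balance c(1−p*) = e gives c = e/(1 − 0.70136) = 0.128/0.29864 = 0.42861.
Starting from p₀ = 0.70136; update p ← p + (dp/dt)·Δt with the new parameters.
step 1: Δp = -0.06284, p = 0.63852
step 2: Δp = -0.04001, p = 0.59850

0.5985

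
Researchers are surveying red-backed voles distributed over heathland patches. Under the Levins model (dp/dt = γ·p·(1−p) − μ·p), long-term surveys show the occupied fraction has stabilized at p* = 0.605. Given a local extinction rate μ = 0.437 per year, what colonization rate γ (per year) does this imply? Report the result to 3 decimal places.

At equilibrium γ(1−p*) = μ, so γ = μ/(1−p*).
γ = 0.437/(1 − 0.605) = 0.437/0.3950 = 1.1063.

1.106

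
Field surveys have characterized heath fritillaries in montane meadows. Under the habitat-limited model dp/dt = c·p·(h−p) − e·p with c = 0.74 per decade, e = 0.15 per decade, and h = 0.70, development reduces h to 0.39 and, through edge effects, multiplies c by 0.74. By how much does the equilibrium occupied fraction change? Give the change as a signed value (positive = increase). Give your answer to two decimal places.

Before: p* = h − e/c = 0.70 − 0.15/0.74 = 0.70 − 0.2027 = 0.4973.
After: c = 0.5476, e = 0.15, h = 0.39; p* = 0.39 − 0.15/0.5476 = 0.1161.
Δp* = 0.1161 − 0.4973 = -0.3812.

-0.38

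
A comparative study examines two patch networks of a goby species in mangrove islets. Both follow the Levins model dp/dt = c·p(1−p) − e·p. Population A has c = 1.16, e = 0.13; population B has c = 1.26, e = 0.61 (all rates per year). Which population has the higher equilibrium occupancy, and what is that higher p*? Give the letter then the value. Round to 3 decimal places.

A: p*_A = 1 − 0.13/1.16 = 0.8879.
B: p*_B = 1 − 0.61/1.26 = 0.5159.
A is higher at 0.8879.

A, 0.888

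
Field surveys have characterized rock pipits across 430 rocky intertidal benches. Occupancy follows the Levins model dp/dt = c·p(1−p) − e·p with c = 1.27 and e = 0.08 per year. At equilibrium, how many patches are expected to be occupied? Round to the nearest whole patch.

403

p* = 1 − e/c = 1 − 0.08/1.27 = 0.9370.
Expected occupied patches = N × p* = 430 × 0.9370 = 402.91 ≈ 403.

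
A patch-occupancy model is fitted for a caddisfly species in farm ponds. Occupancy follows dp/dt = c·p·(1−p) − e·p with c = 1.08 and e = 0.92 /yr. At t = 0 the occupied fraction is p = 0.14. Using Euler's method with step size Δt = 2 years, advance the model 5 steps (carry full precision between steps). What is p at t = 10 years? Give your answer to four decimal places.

Update rule: p ← p + [c·p·(1−p) − e·p]·Δt with Δt = 2.
t = 2: p = 0.14000 + (+0.00246) = 0.14246
t = 4: p = 0.14246 + (+0.00175) = 0.14421
t = 6: p = 0.14421 + (+0.00123) = 0.14544
t = 8: p = 0.14544 + (+0.00085) = 0.14629
t = 10: p = 0.14629 + (+0.00059) = 0.14688

0.1469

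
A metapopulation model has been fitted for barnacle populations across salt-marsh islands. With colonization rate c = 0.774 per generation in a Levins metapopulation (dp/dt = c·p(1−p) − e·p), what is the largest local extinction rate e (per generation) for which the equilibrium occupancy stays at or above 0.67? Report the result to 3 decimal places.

0.255

1 − e/c ≥ 0.67 ⇒ e ≤ c(1 − 0.67) = 0.774 × 0.3300.
e_max = 0.2554.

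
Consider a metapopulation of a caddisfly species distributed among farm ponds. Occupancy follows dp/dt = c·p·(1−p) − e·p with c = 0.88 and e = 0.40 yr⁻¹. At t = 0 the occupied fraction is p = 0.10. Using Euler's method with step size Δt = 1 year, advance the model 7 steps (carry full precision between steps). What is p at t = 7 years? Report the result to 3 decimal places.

0.476

Update rule: p ← p + [c·p·(1−p) − e·p]·Δt with Δt = 1.
  1  |  dp/dt·Δt = +0.039200  |  p_1 = 0.139200
  2  |  dp/dt·Δt = +0.049765  |  p_2 = 0.188965
  3  |  dp/dt·Δt = +0.059280  |  p_3 = 0.248245
  4  |  dp/dt·Δt = +0.064927  |  p_4 = 0.313172
  5  |  dp/dt·Δt = +0.064015  |  p_5 = 0.377187
  6  |  dp/dt·Δt = +0.055852  |  p_6 = 0.433039
  7  |  dp/dt·Δt = +0.042839  |  p_7 = 0.475878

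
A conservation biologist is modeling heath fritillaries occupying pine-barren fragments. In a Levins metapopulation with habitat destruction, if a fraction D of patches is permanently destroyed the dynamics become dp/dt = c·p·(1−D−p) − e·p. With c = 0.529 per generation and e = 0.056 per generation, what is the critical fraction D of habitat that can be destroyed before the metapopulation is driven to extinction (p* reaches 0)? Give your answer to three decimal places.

0.894

The nontrivial equilibrium is p* = (1−D) − e/c; extinction occurs when this hits zero.
So D_crit = 1 − e/c = 1 − 0.056/0.529 = 1 − 0.1059 = 0.8941.
Note this equals the original equilibrium occupancy — the Levins extinction-debt result.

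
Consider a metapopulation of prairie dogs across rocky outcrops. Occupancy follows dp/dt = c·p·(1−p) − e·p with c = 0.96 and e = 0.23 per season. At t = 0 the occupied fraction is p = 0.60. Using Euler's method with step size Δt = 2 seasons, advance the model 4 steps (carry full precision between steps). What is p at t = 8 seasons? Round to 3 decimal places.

0.758

Update rule: p ← p + [c·p·(1−p) − e·p]·Δt with Δt = 2.
step 1: Δp = +0.18480, p = 0.78480
step 2: Δp = -0.03674, p = 0.74806
step 3: Δp = +0.01775, p = 0.76581
step 4: Δp = -0.00793, p = 0.75788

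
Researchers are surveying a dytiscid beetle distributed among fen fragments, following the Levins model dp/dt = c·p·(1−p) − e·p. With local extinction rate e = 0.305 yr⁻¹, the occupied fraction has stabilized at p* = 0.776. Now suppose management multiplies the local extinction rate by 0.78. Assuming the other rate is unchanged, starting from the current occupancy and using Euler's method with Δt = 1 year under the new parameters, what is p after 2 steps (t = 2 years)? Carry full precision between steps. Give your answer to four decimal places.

Balance c(1−p*) = e gives c = e/(1 − 0.77600) = 0.305/0.22400 = 1.36161.
Starting from p₀ = 0.77600; update p ← p + (dp/dt)·Δt with the new parameters.
step 1: Δp = +0.05207, p = 0.82807
step 2: Δp = -0.00315, p = 0.82492

0.8249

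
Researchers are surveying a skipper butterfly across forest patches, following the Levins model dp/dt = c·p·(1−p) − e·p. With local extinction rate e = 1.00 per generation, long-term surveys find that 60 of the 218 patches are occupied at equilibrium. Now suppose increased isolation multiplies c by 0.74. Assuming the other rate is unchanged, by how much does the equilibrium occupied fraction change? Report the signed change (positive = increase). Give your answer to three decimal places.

Observed p* = 60/218 = 0.27523.
Balance c(1−p*) = e gives c = e/(1 − 0.27523) = 1.00/0.72477 = 1.37975.
New p* = 1 − e/c = 1 − 1.00000/1.02102 = 0.02059.
Δp* = 0.02059 − 0.27523 = -0.25464.

-0.255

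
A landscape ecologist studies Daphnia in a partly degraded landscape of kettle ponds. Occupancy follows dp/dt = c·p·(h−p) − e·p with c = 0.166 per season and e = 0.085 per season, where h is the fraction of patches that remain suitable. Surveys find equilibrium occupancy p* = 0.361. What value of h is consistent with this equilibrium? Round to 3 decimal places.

0.873

At equilibrium c(h−p*) = e, so h = p* + e/c.
h = 0.361 + 0.085/0.166 = 0.361 + 0.5120 = 0.8730.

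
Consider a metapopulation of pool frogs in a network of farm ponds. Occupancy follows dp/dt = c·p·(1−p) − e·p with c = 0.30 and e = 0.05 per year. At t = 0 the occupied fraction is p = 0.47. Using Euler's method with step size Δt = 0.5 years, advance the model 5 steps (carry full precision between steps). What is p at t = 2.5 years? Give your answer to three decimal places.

0.591

Update rule: p ← p + [c·p·(1−p) − e·p]·Δt with Δt = 0.5.
t = 0.5: p = 0.47000 + (+0.02561) = 0.49561
t = 1: p = 0.49561 + (+0.02511) = 0.52072
t = 1.5: p = 0.52072 + (+0.02442) = 0.54514
t = 2: p = 0.54514 + (+0.02357) = 0.56871
t = 2.5: p = 0.56871 + (+0.02257) = 0.59128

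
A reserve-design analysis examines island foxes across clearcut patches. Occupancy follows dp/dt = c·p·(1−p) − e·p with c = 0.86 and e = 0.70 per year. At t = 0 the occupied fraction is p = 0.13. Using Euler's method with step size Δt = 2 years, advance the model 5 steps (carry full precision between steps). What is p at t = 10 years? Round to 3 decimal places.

0.174

Update rule: p ← p + [c·p·(1−p) − e·p]·Δt with Δt = 2.
  1  |  dp/dt·Δt = +0.012532  |  p_1 = 0.142532
  2  |  dp/dt·Δt = +0.010668  |  p_2 = 0.153200
  3  |  dp/dt·Δt = +0.008655  |  p_3 = 0.161855
  4  |  dp/dt·Δt = +0.006735  |  p_4 = 0.168590
  5  |  dp/dt·Δt = +0.005062  |  p_5 = 0.173652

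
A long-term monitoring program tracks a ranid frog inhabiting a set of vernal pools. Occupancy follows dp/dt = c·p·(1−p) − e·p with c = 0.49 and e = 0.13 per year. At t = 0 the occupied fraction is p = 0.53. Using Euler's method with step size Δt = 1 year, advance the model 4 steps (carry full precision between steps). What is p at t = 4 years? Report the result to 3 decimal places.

Update rule: p ← p + [c·p·(1−p) − e·p]·Δt with Δt = 1.
step 1: Δp = +0.05316, p = 0.58316
step 2: Δp = +0.04330, p = 0.62646
step 3: Δp = +0.03322, p = 0.65968
step 4: Δp = +0.02425, p = 0.68393

0.684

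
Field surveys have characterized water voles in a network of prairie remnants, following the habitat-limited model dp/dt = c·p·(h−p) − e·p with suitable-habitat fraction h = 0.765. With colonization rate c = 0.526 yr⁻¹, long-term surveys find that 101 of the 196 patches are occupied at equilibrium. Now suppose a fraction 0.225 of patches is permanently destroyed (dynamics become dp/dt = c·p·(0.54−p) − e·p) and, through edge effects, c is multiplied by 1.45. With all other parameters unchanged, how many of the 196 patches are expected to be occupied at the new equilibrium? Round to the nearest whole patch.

Observed p* = 101/196 = 0.51531.
Balance c(h−p*) = e gives e = 0.526×(0.765 − 0.51531) = 0.13134.
New p* = 0.54 − e/c = 0.54 − 0.13134/0.76270 = 0.36780.
Expected occupied = 196 × 0.36780 = 72.09 ≈ 72.

72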